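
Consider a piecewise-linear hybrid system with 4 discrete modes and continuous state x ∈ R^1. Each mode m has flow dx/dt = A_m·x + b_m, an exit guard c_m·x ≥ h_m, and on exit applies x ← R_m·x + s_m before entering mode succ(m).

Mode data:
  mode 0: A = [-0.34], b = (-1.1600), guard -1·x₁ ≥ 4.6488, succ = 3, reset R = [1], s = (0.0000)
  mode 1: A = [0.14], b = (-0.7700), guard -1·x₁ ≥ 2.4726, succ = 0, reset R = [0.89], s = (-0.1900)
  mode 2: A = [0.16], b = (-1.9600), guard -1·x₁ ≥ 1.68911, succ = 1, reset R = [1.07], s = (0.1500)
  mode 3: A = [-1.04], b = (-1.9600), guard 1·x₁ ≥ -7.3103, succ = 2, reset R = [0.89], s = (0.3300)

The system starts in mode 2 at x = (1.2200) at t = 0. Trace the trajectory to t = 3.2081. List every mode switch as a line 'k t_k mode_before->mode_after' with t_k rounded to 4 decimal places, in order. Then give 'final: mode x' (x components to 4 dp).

1 1.4630 2->1
2 2.2335 1->0
final: 0 -2.6786

Mode 2: guard c·x = 1.6891 hit at Δt = 1.4630 (t = 1.4630), x⁻ = (-1.6891) → reset → x⁺ = (-1.6573), jump to mode 1
Mode 1: guard c·x = 2.4726 hit at Δt = 0.7705 (t = 2.2335), x⁻ = (-2.4726) → reset → x⁺ = (-2.3906), jump to mode 0
Mode 0: flow for 0.9746 to horizon, guard not reached → x = (-2.6786)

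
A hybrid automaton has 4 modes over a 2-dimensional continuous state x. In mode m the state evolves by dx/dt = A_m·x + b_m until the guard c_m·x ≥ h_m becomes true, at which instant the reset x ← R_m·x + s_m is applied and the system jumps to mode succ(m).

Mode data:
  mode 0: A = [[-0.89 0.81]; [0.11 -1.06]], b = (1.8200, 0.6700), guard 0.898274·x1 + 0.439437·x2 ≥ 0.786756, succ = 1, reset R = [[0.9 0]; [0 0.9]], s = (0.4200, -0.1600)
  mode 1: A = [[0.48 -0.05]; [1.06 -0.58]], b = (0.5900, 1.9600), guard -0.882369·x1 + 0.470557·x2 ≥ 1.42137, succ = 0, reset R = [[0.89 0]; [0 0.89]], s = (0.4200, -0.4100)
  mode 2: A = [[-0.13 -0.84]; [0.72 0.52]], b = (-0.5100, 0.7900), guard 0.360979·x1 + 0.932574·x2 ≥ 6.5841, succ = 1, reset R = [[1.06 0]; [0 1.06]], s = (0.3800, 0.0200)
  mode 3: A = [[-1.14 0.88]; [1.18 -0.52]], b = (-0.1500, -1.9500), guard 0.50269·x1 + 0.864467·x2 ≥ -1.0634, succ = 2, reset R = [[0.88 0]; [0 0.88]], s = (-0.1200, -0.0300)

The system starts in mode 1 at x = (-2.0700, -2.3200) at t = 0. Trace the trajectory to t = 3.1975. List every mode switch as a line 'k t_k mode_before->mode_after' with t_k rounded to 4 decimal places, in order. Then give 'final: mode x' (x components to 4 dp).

1 1.0289 1->0
2 2.5854 0->1
final: 1 1.9215 1.8334

Mode 1: guard c·x = 1.4214 hit at Δt = 1.0289 (t = 1.0289), x⁻ = (-2.4785, -1.6271) → reset → x⁺ = (-1.7859, -1.8581), jump to mode 0
Mode 0: guard c·x = 0.7868 hit at Δt = 1.5565 (t = 2.5854), x⁻ = (0.8028, 0.1493) → reset → x⁺ = (1.1425, -0.0256), jump to mode 1
Mode 1: flow for 0.6121 to horizon, guard not reached → x = (1.9215, 1.8334)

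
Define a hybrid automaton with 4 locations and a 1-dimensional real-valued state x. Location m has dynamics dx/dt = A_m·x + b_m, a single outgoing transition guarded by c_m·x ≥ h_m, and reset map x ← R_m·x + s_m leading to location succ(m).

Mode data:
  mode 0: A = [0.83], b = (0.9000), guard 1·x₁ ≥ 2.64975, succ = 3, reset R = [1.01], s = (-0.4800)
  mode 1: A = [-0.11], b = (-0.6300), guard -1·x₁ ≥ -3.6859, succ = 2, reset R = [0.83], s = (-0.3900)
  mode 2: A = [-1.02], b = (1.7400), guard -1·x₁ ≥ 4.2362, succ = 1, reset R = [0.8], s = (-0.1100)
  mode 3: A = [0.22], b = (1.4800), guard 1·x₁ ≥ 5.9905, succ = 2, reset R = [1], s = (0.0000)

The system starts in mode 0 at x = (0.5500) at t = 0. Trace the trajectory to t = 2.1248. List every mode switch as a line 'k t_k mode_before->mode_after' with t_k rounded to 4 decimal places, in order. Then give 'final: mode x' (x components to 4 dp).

Mode 0: guard c·x = 2.6498 hit at Δt = 0.9955 (t = 0.9955), x⁻ = (2.6498) → reset → x⁺ = (2.1962), jump to mode 3
Mode 3: flow for 1.1293 to horizon, guard not reached → x = (4.7130)

1 0.9955 0->3
final: 3 4.7130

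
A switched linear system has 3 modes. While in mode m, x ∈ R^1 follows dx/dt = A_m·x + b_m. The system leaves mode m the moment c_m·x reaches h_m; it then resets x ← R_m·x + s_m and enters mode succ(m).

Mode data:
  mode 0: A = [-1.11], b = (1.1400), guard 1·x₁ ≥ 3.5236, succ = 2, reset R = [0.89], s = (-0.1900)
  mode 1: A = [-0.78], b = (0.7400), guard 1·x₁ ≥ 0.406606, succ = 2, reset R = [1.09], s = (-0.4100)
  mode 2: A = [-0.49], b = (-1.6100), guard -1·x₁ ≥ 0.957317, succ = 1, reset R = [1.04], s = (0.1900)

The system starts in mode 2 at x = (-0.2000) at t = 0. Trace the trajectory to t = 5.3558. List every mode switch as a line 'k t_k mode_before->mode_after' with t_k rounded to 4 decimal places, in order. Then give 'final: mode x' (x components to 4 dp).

Mode 2: guard c·x = 0.9573 hit at Δt = 0.5747 (t = 0.5747), x⁻ = (-0.9573) → reset → x⁺ = (-0.8056), jump to mode 1
Mode 1: guard c·x = 0.4066 hit at Δt = 1.5056 (t = 2.0803), x⁻ = (0.4066) → reset → x⁺ = (0.0332), jump to mode 2
Mode 2: guard c·x = 0.9573 hit at Δt = 0.7234 (t = 2.8037), x⁻ = (-0.9573) → reset → x⁺ = (-0.8056), jump to mode 1
Mode 1: guard c·x = 0.4066 hit at Δt = 1.5056 (t = 4.3093), x⁻ = (0.4066) → reset → x⁺ = (0.0332), jump to mode 2
Mode 2: guard c·x = 0.9573 hit at Δt = 0.7234 (t = 5.0327), x⁻ = (-0.9573) → reset → x⁺ = (-0.8056), jump to mode 1
Mode 1: flow for 0.3231 to horizon, guard not reached → x = (-0.4148)

1 0.5747 2->1
2 2.0803 1->2
3 2.8037 2->1
4 4.3093 1->2
5 5.0327 2->1
final: 1 -0.4148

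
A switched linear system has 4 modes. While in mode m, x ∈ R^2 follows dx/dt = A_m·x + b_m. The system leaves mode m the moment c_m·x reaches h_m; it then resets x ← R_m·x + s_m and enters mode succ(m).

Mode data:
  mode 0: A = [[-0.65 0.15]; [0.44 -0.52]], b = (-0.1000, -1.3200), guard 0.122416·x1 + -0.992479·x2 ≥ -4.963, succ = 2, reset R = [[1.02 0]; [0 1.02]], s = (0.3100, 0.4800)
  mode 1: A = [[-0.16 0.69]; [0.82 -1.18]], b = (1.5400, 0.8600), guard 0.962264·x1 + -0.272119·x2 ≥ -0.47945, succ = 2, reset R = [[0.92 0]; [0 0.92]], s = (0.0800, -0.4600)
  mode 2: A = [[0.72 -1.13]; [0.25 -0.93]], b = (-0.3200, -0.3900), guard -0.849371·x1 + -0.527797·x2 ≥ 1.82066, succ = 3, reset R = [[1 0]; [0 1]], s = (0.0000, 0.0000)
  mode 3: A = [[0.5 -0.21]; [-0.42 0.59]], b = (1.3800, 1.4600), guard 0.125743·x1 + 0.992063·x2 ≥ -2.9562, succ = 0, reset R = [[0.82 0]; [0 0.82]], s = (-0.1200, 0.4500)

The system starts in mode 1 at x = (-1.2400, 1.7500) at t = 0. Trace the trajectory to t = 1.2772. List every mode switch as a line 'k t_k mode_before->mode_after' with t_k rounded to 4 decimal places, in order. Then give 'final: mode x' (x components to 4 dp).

1 0.4103 1->2
final: 2 -0.9294 -0.0338

Mode 1: guard c·x = -0.4794 hit at Δt = 0.4103 (t = 0.4103), x⁻ = (-0.1624, 1.1876) → reset → x⁺ = (-0.0694, 0.6326), jump to mode 2
Mode 2: flow for 0.8669 to horizon, guard not reached → x = (-0.9294, -0.0338)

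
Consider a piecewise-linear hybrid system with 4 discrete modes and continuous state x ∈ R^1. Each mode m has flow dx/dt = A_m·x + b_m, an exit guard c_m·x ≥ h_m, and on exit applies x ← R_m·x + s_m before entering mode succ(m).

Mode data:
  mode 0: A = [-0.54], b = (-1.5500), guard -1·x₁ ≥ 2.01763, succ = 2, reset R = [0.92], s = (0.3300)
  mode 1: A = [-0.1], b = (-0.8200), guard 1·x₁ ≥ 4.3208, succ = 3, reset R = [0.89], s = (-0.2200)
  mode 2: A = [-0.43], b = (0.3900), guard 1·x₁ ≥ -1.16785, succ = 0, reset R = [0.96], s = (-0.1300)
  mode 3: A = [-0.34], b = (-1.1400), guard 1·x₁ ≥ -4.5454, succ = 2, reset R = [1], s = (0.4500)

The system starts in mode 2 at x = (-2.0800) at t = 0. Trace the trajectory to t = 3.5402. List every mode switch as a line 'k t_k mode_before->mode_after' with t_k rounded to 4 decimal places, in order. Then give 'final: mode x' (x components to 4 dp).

1 0.8474 2->0
2 2.0349 0->2
3 2.4054 2->0
final: 0 -1.9930

Mode 2: guard c·x = -1.1679 hit at Δt = 0.8474 (t = 0.8474), x⁻ = (-1.1679) → reset → x⁺ = (-1.2511), jump to mode 0
Mode 0: guard c·x = 2.0176 hit at Δt = 1.1875 (t = 2.0349), x⁻ = (-2.0176) → reset → x⁺ = (-1.5262), jump to mode 2
Mode 2: guard c·x = -1.1679 hit at Δt = 0.3705 (t = 2.4054), x⁻ = (-1.1679) → reset → x⁺ = (-1.2511), jump to mode 0
Mode 0: flow for 1.1348 to horizon, guard not reached → x = (-1.9930)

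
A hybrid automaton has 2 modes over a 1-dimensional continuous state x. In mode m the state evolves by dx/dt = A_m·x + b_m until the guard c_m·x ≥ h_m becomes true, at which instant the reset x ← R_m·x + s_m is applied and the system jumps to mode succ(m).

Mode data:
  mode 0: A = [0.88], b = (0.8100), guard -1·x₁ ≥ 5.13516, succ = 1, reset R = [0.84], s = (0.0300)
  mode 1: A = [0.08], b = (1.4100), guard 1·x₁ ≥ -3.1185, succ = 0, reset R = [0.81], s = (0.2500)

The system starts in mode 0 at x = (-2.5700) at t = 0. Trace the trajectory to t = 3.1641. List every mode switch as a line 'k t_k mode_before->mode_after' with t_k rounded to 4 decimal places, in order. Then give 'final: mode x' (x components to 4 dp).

1 1.0660 0->1
2 2.1125 1->0
final: 0 -4.3403

Mode 0: guard c·x = 5.1352 hit at Δt = 1.0660 (t = 1.0660), x⁻ = (-5.1352) → reset → x⁺ = (-4.2835), jump to mode 1
Mode 1: guard c·x = -3.1185 hit at Δt = 1.0465 (t = 2.1125), x⁻ = (-3.1185) → reset → x⁺ = (-2.2760), jump to mode 0
Mode 0: flow for 1.0516 to horizon, guard not reached → x = (-4.3403)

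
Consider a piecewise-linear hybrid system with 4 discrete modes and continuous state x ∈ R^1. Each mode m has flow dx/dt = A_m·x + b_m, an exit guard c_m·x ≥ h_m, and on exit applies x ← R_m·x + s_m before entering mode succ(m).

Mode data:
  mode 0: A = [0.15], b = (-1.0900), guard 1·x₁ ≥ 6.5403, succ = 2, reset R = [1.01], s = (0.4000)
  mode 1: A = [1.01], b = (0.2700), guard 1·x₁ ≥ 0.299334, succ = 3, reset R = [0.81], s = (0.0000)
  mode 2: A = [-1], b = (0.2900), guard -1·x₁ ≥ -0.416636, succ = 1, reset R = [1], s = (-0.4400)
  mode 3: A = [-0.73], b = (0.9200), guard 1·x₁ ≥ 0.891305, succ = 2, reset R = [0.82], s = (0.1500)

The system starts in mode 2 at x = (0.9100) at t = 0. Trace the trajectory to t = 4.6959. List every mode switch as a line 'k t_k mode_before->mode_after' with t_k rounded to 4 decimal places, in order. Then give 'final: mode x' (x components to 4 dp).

Mode 2: guard c·x = -0.4166 hit at Δt = 1.5884 (t = 1.5884), x⁻ = (0.4166) → reset → x⁺ = (-0.0234), jump to mode 1
Mode 1: guard c·x = 0.2993 hit at Δt = 0.8344 (t = 2.4228), x⁻ = (0.2993) → reset → x⁺ = (0.2425), jump to mode 3
Mode 3: guard c·x = 0.8913 hit at Δt = 1.3900 (t = 3.8128), x⁻ = (0.8913) → reset → x⁺ = (0.8809), jump to mode 2
Mode 2: flow for 0.8831 to horizon, guard not reached → x = (0.5343)

1 1.5884 2->1
2 2.4228 1->3
3 3.8128 3->2
final: 2 0.5343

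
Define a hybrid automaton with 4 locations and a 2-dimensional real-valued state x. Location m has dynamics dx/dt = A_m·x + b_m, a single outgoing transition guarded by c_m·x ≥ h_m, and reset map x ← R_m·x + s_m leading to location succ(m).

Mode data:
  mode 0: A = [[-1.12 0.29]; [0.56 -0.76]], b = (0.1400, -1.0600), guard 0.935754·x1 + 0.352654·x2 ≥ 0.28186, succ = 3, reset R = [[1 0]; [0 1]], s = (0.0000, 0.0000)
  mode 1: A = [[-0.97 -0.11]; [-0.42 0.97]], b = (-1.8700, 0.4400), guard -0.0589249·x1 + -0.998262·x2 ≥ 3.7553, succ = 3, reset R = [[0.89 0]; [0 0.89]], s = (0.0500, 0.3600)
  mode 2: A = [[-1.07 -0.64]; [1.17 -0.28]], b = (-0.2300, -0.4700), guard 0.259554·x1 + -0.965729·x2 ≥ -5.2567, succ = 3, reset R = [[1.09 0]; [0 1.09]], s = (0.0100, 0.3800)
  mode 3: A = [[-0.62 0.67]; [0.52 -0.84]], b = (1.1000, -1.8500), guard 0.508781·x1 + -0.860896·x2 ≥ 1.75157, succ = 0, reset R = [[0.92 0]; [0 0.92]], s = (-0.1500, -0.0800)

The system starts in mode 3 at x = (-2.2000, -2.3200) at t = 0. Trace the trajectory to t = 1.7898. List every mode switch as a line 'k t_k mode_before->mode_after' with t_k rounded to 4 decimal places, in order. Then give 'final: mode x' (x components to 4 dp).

Mode 3: guard c·x = 1.7516 hit at Δt = 1.4232 (t = 1.4232), x⁻ = (-1.6490, -3.0091) → reset → x⁺ = (-1.6671, -2.8484), jump to mode 0
Mode 0: flow for 0.3666 to horizon, guard not reached → x = (-1.3081, -2.7579)

1 1.4232 3->0
final: 0 -1.3081 -2.7579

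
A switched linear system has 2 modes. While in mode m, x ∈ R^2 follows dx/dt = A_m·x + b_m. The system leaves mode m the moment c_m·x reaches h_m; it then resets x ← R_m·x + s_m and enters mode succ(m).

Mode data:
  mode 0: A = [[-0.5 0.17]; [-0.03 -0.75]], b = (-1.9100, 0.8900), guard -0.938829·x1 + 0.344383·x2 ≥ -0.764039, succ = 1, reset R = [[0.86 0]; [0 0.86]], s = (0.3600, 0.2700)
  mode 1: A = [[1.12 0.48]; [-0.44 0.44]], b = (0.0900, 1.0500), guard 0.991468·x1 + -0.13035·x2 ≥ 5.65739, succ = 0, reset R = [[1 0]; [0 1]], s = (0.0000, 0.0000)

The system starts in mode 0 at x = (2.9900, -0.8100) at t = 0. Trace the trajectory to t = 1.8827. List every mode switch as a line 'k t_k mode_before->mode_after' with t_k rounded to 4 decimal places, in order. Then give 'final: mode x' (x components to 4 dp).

1 0.7515 0->1
final: 1 4.5427 0.5328

Mode 0: guard c·x = -0.7640 hit at Δt = 0.7515 (t = 0.7515), x⁻ = (0.8213, 0.0205) → reset → x⁺ = (1.0663, 0.2876), jump to mode 1
Mode 1: flow for 1.1312 to horizon, guard not reached → x = (4.5427, 0.5328)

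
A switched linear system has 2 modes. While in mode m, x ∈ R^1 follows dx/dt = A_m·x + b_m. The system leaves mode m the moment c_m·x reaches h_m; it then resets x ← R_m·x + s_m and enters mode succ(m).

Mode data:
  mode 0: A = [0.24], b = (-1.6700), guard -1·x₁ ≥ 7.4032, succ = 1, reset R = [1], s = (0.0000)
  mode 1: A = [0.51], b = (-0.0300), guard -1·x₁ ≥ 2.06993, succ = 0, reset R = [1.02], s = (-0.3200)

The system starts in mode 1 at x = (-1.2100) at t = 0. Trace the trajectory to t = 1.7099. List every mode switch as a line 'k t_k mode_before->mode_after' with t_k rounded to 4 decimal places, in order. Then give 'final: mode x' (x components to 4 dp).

1 1.0146 1->0
final: 0 -4.1365

Mode 1: guard c·x = 2.0699 hit at Δt = 1.0146 (t = 1.0146), x⁻ = (-2.0699) → reset → x⁺ = (-2.4313), jump to mode 0
Mode 0: flow for 0.6953 to horizon, guard not reached → x = (-4.1365)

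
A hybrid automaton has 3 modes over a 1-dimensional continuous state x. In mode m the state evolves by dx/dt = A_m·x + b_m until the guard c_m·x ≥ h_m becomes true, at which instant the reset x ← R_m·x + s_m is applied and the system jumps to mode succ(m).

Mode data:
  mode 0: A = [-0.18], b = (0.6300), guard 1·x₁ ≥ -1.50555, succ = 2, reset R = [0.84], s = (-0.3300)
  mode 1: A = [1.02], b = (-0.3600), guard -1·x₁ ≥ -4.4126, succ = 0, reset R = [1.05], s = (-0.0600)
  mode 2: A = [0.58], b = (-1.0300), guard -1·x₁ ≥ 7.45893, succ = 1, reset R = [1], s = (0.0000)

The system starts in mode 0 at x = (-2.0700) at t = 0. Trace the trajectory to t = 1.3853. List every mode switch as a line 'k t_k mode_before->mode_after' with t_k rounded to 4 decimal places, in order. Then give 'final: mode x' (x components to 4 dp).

1 0.5936 0->2
final: 2 -3.5590

Mode 0: guard c·x = -1.5055 hit at Δt = 0.5936 (t = 0.5936), x⁻ = (-1.5055) → reset → x⁺ = (-1.5947), jump to mode 2
Mode 2: flow for 0.7917 to horizon, guard not reached → x = (-3.5590)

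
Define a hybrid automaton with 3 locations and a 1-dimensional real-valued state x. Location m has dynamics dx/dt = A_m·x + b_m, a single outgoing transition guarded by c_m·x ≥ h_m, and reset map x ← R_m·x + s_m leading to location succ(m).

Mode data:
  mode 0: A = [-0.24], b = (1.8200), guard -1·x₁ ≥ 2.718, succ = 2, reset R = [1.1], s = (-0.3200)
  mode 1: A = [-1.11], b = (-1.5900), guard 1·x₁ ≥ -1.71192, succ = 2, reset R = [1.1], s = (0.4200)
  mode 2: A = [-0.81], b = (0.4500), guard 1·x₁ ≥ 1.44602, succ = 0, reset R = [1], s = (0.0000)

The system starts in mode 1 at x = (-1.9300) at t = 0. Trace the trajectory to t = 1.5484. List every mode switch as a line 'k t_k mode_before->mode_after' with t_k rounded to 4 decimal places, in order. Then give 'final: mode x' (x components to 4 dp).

Mode 1: guard c·x = -1.7119 hit at Δt = 0.5196 (t = 0.5196), x⁻ = (-1.7119) → reset → x⁺ = (-1.4631), jump to mode 2
Mode 2: flow for 1.0288 to horizon, guard not reached → x = (-0.3218)

1 0.5196 1->2
final: 2 -0.3218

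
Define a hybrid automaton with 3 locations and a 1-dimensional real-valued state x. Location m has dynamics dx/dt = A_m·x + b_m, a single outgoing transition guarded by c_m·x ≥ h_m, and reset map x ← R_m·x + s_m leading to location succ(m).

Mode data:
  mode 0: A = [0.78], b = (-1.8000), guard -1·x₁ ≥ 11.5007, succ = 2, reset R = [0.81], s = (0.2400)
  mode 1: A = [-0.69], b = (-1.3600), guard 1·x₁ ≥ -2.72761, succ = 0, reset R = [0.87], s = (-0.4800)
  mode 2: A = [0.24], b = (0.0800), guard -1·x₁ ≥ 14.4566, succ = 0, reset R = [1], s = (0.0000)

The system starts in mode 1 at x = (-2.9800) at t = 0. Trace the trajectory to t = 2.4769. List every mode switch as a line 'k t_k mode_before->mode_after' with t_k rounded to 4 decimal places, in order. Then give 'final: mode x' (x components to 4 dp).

Mode 1: guard c·x = -2.7276 hit at Δt = 0.4172 (t = 0.4172), x⁻ = (-2.7276) → reset → x⁺ = (-2.8530), jump to mode 0
Mode 0: guard c·x = 11.5007 hit at Δt = 1.2618 (t = 1.6790), x⁻ = (-11.5007) → reset → x⁺ = (-9.0756), jump to mode 2
Mode 2: flow for 0.7979 to horizon, guard not reached → x = (-10.9207)

1 0.4172 1->0
2 1.6790 0->2
final: 2 -10.9207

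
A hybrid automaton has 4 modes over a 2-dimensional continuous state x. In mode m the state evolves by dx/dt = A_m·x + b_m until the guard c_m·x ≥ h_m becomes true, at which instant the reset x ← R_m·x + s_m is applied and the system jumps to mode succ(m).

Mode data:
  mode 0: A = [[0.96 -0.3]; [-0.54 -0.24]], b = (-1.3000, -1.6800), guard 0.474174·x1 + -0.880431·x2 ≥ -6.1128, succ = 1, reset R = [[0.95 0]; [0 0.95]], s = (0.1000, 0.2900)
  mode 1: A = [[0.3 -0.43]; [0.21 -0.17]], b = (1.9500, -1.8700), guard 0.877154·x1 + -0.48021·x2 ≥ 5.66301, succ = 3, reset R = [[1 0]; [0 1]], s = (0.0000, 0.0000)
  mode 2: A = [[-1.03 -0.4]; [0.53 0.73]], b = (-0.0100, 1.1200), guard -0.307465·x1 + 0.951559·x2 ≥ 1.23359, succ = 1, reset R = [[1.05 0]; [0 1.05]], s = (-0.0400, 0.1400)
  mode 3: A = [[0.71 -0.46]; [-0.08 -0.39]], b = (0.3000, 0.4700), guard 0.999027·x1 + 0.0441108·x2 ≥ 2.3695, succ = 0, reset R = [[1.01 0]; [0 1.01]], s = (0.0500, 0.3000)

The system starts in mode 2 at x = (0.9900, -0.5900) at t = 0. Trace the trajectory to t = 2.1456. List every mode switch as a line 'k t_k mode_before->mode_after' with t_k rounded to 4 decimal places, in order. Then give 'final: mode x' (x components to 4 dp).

1 1.1916 2->1
final: 1 1.9862 -0.1459

Mode 2: guard c·x = 1.2336 hit at Δt = 1.1916 (t = 1.1916), x⁻ = (0.1526, 1.3457) → reset → x⁺ = (0.1202, 1.5530), jump to mode 1
Mode 1: flow for 0.9540 to horizon, guard not reached → x = (1.9862, -0.1459)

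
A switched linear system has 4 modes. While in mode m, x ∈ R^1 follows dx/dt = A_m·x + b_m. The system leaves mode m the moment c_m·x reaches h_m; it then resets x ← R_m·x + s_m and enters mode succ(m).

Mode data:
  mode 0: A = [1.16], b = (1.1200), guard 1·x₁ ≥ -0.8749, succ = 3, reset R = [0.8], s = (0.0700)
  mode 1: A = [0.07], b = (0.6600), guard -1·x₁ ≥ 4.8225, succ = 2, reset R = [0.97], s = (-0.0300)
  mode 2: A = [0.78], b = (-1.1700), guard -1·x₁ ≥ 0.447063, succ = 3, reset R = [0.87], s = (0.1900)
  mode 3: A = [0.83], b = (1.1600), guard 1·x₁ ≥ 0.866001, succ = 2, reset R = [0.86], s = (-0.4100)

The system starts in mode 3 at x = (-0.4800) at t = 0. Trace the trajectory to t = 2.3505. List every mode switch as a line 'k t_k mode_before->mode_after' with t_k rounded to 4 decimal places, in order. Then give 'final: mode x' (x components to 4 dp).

1 1.0879 3->2
2 1.7461 2->3
final: 3 0.5819

Mode 3: guard c·x = 0.8660 hit at Δt = 1.0879 (t = 1.0879), x⁻ = (0.8660) → reset → x⁺ = (0.3348), jump to mode 2
Mode 2: guard c·x = 0.4471 hit at Δt = 0.6582 (t = 1.7461), x⁻ = (-0.4471) → reset → x⁺ = (-0.1989), jump to mode 3
Mode 3: flow for 0.6044 to horizon, guard not reached → x = (0.5819)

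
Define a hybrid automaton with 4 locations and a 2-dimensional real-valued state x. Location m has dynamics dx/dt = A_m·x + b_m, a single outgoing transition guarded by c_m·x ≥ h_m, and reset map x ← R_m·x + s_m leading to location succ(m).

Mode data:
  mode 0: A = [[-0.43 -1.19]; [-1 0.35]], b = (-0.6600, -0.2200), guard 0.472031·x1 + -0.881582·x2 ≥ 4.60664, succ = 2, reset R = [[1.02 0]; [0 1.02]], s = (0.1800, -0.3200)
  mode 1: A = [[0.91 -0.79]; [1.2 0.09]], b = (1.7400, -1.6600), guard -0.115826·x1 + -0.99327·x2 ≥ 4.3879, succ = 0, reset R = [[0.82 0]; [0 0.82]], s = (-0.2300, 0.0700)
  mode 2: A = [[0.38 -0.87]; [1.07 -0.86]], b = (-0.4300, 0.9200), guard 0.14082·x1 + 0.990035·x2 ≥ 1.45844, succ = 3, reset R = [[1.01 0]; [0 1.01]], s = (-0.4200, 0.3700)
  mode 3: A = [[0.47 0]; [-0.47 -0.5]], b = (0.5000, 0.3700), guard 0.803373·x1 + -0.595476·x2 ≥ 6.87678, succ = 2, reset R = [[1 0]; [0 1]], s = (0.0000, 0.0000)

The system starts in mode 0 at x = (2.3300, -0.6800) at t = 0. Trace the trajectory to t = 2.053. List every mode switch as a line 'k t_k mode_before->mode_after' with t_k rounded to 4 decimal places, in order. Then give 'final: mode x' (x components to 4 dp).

1 0.8827 0->2
2 1.5868 2->3
final: 3 5.9929 0.0234

Mode 0: guard c·x = 4.6066 hit at Δt = 0.8827 (t = 0.8827), x⁻ = (2.9697, -3.6354) → reset → x⁺ = (3.2090, -4.0281), jump to mode 2
Mode 2: guard c·x = 1.4584 hit at Δt = 0.7041 (t = 1.5868), x⁻ = (4.9746, 0.7655) → reset → x⁺ = (4.6043, 1.1432), jump to mode 3
Mode 3: flow for 0.4662 to horizon, guard not reached → x = (5.9929, 0.0234)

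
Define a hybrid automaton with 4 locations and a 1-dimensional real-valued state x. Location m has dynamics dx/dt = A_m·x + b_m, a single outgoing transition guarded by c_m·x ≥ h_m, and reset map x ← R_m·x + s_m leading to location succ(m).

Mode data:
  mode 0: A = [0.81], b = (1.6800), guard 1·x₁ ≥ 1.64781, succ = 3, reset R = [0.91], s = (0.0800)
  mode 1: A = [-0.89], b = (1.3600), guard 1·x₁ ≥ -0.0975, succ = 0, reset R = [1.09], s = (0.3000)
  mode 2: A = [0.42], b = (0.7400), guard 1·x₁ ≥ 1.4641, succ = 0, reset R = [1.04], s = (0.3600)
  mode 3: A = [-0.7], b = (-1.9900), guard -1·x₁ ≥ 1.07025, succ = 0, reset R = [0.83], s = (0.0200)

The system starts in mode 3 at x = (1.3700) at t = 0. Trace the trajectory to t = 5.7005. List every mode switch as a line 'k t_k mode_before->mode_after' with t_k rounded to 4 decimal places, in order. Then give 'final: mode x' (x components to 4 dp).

1 1.2367 3->0
2 2.6282 0->3
3 3.9342 3->0
4 5.3257 0->3
final: 3 0.5591

Mode 3: guard c·x = 1.0702 hit at Δt = 1.2367 (t = 1.2367), x⁻ = (-1.0703) → reset → x⁺ = (-0.8683), jump to mode 0
Mode 0: guard c·x = 1.6478 hit at Δt = 1.3915 (t = 2.6282), x⁻ = (1.6478) → reset → x⁺ = (1.5795), jump to mode 3
Mode 3: guard c·x = 1.0702 hit at Δt = 1.3060 (t = 3.9342), x⁻ = (-1.0703) → reset → x⁺ = (-0.8683), jump to mode 0
Mode 0: guard c·x = 1.6478 hit at Δt = 1.3915 (t = 5.3257), x⁻ = (1.6478) → reset → x⁺ = (1.5795), jump to mode 3
Mode 3: flow for 0.3748 to horizon, guard not reached → x = (0.5591)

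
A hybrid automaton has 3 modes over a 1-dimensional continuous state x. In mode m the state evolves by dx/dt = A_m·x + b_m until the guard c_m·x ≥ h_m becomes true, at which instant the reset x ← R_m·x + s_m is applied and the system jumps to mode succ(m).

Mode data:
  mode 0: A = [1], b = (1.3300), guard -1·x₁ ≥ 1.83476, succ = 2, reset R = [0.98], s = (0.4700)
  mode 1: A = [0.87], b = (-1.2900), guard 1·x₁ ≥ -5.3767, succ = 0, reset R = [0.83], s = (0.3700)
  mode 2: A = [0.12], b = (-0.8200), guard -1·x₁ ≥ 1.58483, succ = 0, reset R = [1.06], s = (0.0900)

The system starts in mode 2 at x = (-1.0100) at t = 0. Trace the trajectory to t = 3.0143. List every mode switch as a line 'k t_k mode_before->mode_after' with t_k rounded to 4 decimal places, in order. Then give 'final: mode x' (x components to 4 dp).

1 0.5894 2->0
2 1.2531 0->2
3 1.5112 2->0
4 2.1750 0->2
5 2.4331 2->0
final: 0 -1.7948

Mode 2: guard c·x = 1.5848 hit at Δt = 0.5894 (t = 0.5894), x⁻ = (-1.5848) → reset → x⁺ = (-1.5899), jump to mode 0
Mode 0: guard c·x = 1.8348 hit at Δt = 0.6637 (t = 1.2531), x⁻ = (-1.8348) → reset → x⁺ = (-1.3281), jump to mode 2
Mode 2: guard c·x = 1.5848 hit at Δt = 0.2581 (t = 1.5112), x⁻ = (-1.5848) → reset → x⁺ = (-1.5899), jump to mode 0
Mode 0: guard c·x = 1.8348 hit at Δt = 0.6637 (t = 2.1750), x⁻ = (-1.8348) → reset → x⁺ = (-1.3281), jump to mode 2
Mode 2: guard c·x = 1.5848 hit at Δt = 0.2581 (t = 2.4331), x⁻ = (-1.5848) → reset → x⁺ = (-1.5899), jump to mode 0
Mode 0: flow for 0.5812 to horizon, guard not reached → x = (-1.7948)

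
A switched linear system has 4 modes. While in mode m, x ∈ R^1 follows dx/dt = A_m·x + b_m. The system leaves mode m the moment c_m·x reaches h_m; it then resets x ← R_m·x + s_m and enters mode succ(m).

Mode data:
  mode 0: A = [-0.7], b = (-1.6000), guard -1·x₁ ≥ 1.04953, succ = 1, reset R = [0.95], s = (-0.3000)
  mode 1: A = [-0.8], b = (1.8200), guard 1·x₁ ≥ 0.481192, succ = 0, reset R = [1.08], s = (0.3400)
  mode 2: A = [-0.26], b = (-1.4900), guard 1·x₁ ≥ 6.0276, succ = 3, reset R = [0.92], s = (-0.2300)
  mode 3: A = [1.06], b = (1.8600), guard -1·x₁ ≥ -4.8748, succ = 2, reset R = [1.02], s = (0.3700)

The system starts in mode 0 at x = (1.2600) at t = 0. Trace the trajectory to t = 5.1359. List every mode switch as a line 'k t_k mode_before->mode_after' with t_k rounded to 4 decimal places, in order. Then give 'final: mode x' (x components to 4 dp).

1 1.5053 0->1
2 2.3663 1->0
3 3.7005 0->1
4 4.5615 1->0
final: 0 -0.1817

Mode 0: guard c·x = 1.0495 hit at Δt = 1.5053 (t = 1.5053), x⁻ = (-1.0495) → reset → x⁺ = (-1.2971), jump to mode 1
Mode 1: guard c·x = 0.4812 hit at Δt = 0.8610 (t = 2.3663), x⁻ = (0.4812) → reset → x⁺ = (0.8597), jump to mode 0
Mode 0: guard c·x = 1.0495 hit at Δt = 1.3342 (t = 3.7005), x⁻ = (-1.0495) → reset → x⁺ = (-1.2971), jump to mode 1
Mode 1: guard c·x = 0.4812 hit at Δt = 0.8610 (t = 4.5615), x⁻ = (0.4812) → reset → x⁺ = (0.8597), jump to mode 0
Mode 0: flow for 0.5744 to horizon, guard not reached → x = (-0.1817)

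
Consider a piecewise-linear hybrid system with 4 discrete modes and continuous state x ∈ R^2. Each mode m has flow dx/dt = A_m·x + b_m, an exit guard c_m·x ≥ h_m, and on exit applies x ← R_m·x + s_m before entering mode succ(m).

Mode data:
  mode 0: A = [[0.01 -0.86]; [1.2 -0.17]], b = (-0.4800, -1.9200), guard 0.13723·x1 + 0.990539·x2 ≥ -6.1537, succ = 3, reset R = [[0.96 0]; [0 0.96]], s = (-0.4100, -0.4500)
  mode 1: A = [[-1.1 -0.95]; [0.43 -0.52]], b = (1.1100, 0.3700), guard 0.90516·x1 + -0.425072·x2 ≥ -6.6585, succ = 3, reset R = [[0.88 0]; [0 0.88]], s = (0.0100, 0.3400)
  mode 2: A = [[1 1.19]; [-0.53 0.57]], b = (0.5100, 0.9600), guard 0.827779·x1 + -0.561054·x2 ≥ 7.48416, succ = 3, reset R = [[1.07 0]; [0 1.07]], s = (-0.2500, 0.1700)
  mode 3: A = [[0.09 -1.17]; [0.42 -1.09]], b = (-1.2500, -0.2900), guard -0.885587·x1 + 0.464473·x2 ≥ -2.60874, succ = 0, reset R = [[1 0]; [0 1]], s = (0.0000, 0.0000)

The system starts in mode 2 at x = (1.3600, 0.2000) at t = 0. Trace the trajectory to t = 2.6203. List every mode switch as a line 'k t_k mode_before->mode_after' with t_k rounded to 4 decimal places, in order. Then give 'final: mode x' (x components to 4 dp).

Mode 2: guard c·x = 7.4842 hit at Δt = 1.5111 (t = 1.5111), x⁻ = (7.8287, -1.7890) → reset → x⁺ = (8.1267, -1.7442), jump to mode 3
Mode 3: flow for 1.1092 to horizon, guard not reached → x = (7.2834, 1.4423)

1 1.5111 2->3
final: 3 7.2834 1.4423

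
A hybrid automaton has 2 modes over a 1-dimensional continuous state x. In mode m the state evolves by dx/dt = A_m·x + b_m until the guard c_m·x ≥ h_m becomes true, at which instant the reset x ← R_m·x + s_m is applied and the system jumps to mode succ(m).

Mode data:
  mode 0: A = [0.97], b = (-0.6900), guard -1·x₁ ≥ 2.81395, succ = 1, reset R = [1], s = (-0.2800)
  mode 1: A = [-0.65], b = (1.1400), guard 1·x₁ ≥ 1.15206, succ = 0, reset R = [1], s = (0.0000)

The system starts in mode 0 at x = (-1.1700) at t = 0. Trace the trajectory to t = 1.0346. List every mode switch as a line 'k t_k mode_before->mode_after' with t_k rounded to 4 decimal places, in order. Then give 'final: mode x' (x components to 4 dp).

Mode 0: guard c·x = 2.8140 hit at Δt = 0.6474 (t = 0.6474), x⁻ = (-2.8140) → reset → x⁺ = (-3.0940), jump to mode 1
Mode 1: flow for 0.3872 to horizon, guard not reached → x = (-2.0153)

1 0.6474 0->1
final: 1 -2.0153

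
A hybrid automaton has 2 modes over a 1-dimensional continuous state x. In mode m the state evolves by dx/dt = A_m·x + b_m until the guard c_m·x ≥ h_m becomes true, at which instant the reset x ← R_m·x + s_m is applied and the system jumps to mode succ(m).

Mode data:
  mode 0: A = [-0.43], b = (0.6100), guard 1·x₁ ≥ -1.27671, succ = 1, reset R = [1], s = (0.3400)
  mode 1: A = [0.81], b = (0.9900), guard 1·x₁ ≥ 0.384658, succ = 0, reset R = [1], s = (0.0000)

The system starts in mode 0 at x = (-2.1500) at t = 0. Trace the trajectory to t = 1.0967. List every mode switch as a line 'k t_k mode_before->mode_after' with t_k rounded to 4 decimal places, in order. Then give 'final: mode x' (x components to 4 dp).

Mode 0: guard c·x = -1.2767 hit at Δt = 0.6527 (t = 0.6527), x⁻ = (-1.2767) → reset → x⁺ = (-0.9367), jump to mode 1
Mode 1: flow for 0.4440 to horizon, guard not reached → x = (-0.8131)

1 0.6527 0->1
final: 1 -0.8131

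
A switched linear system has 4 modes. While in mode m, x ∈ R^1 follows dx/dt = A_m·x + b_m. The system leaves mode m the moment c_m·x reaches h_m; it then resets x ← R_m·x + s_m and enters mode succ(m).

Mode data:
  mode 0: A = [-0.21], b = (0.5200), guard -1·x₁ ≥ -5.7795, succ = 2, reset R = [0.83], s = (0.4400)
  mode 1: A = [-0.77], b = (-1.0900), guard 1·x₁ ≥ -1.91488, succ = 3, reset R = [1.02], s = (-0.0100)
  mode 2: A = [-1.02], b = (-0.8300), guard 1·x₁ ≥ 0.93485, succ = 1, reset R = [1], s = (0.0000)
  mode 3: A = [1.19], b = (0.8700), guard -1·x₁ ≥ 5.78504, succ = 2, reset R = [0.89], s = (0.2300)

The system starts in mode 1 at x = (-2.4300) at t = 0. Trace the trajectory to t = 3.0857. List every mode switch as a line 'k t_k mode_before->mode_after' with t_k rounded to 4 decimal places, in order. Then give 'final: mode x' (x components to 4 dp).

Mode 1: guard c·x = -1.9149 hit at Δt = 0.9206 (t = 0.9206), x⁻ = (-1.9149) → reset → x⁺ = (-1.9632), jump to mode 3
Mode 3: guard c·x = 5.7850 hit at Δt = 1.1861 (t = 2.1067), x⁻ = (-5.7850) → reset → x⁺ = (-4.9187), jump to mode 2
Mode 2: flow for 0.9790 to horizon, guard not reached → x = (-2.3260)

1 0.9206 1->3
2 2.1067 3->2
final: 2 -2.3260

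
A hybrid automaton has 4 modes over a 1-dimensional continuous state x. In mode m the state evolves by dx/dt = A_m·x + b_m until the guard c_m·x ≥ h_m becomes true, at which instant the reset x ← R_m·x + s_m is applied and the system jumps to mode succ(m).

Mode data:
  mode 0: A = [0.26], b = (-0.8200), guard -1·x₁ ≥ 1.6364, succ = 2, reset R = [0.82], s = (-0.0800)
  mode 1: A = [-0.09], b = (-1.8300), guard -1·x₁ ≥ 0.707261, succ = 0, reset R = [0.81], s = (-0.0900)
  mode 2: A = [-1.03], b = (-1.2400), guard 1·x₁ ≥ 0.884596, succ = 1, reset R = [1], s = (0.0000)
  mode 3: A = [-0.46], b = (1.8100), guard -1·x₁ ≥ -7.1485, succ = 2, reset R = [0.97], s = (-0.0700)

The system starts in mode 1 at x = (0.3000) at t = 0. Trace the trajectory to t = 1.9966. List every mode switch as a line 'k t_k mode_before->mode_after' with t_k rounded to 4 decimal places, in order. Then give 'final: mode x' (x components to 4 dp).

Mode 1: guard c·x = 0.7073 hit at Δt = 0.5561 (t = 0.5561), x⁻ = (-0.7073) → reset → x⁺ = (-0.6629), jump to mode 0
Mode 0: guard c·x = 1.6364 hit at Δt = 0.8738 (t = 1.4299), x⁻ = (-1.6364) → reset → x⁺ = (-1.4218), jump to mode 2
Mode 2: flow for 0.5667 to horizon, guard not reached → x = (-1.3255)

1 0.5561 1->0
2 1.4299 0->2
final: 2 -1.3255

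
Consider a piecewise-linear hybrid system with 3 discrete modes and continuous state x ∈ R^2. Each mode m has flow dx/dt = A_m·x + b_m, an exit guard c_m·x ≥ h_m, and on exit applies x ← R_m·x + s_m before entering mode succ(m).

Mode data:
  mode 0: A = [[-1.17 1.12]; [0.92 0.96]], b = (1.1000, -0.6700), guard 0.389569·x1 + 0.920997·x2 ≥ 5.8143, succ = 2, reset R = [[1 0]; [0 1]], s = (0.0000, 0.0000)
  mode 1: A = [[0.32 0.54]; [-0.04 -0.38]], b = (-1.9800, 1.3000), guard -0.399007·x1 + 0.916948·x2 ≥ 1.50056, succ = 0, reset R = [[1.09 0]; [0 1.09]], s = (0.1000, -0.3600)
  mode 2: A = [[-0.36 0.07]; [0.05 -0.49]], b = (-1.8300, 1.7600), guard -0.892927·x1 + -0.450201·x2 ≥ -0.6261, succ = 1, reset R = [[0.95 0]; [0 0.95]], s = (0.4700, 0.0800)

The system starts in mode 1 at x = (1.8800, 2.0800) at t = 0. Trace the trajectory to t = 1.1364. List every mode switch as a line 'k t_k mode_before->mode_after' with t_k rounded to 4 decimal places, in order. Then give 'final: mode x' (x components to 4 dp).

Mode 1: guard c·x = 1.5006 hit at Δt = 0.8095 (t = 0.8095), x⁻ = (1.7207, 2.3853) → reset → x⁺ = (1.9756, 2.2399), jump to mode 0
Mode 0: flow for 0.3269 to horizon, guard not reached → x = (2.5317, 3.5912)

1 0.8095 1->0
final: 0 2.5317 3.5912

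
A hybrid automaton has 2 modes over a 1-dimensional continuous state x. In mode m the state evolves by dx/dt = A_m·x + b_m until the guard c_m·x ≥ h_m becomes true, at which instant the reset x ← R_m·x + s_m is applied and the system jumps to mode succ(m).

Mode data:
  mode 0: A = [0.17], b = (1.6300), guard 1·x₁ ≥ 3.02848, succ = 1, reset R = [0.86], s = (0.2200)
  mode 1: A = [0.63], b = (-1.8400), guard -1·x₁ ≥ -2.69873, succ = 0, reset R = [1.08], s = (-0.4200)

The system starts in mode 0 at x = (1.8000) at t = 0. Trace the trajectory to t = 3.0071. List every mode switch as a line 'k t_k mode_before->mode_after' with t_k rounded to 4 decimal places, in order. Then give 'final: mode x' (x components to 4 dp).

Mode 0: guard c·x = 3.0285 hit at Δt = 0.6026 (t = 0.6026), x⁻ = (3.0285) → reset → x⁺ = (2.8245), jump to mode 1
Mode 1: guard c·x = -2.6987 hit at Δt = 1.3277 (t = 1.9303), x⁻ = (2.6987) → reset → x⁺ = (2.4946), jump to mode 0
Mode 0: guard c·x = 3.0285 hit at Δt = 0.2543 (t = 2.1846), x⁻ = (3.0285) → reset → x⁺ = (2.8245), jump to mode 1
Mode 1: flow for 0.8225 to horizon, guard not reached → x = (2.7592)

1 0.6026 0->1
2 1.9303 1->0
3 2.1846 0->1
final: 1 2.7592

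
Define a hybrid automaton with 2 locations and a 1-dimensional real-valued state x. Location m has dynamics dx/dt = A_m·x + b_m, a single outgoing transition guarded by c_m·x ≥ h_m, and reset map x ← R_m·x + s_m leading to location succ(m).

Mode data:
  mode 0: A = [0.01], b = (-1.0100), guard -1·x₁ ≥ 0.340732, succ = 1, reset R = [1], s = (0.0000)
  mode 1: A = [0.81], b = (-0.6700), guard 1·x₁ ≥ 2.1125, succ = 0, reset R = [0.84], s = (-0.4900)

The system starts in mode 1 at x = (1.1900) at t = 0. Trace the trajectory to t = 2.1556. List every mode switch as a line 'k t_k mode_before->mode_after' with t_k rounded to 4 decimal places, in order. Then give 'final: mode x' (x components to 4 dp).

Mode 1: guard c·x = 2.1125 hit at Δt = 1.5615 (t = 1.5615), x⁻ = (2.1125) → reset → x⁺ = (1.2845), jump to mode 0
Mode 0: flow for 0.5941 to horizon, guard not reached → x = (0.6903)

1 1.5615 1->0
final: 0 0.6903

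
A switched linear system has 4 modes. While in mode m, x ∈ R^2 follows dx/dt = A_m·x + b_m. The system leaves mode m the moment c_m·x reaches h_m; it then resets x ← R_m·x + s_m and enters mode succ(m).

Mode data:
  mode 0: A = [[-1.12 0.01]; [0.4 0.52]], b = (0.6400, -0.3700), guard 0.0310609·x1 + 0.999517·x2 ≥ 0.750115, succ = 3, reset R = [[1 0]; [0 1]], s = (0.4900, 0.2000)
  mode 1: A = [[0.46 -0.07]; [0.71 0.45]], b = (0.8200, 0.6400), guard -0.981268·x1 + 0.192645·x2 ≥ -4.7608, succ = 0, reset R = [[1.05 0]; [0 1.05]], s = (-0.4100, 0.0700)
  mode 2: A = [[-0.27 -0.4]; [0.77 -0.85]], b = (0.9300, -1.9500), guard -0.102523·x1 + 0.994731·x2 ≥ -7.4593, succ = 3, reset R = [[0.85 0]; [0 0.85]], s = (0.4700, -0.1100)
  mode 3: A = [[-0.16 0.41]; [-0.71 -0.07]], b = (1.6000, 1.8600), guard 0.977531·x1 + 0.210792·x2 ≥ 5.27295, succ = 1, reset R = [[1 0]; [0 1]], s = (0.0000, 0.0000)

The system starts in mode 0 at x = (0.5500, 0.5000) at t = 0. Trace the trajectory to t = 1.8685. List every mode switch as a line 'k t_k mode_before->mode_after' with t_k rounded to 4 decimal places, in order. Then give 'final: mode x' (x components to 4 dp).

1 1.3850 0->3
final: 3 1.9430 1.2781

Mode 0: guard c·x = 0.7501 hit at Δt = 1.3850 (t = 1.3850), x⁻ = (0.5713, 0.7327) → reset → x⁺ = (1.0613, 0.9327), jump to mode 3
Mode 3: flow for 0.4835 to horizon, guard not reached → x = (1.9430, 1.2781)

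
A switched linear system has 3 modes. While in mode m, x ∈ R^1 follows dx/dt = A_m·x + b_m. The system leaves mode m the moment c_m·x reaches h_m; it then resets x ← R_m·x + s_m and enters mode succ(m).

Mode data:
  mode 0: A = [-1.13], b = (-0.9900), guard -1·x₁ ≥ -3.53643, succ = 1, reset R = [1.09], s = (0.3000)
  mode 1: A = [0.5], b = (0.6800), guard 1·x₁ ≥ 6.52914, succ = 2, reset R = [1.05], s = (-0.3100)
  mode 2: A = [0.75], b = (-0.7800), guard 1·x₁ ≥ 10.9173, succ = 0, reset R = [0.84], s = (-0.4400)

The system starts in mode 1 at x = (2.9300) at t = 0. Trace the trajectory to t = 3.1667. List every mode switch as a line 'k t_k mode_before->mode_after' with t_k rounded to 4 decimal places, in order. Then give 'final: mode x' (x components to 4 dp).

Mode 1: guard c·x = 6.5291 hit at Δt = 1.2184 (t = 1.2184), x⁻ = (6.5291) → reset → x⁺ = (6.5456), jump to mode 2
Mode 2: guard c·x = 10.9173 hit at Δt = 0.7793 (t = 1.9977), x⁻ = (10.9173) → reset → x⁺ = (8.7305), jump to mode 0
Mode 0: guard c·x = -3.5364 hit at Δt = 0.6885 (t = 2.6862), x⁻ = (3.5364) → reset → x⁺ = (4.1547), jump to mode 1
Mode 1: flow for 0.4805 to horizon, guard not reached → x = (5.6523)

1 1.2184 1->2
2 1.9977 2->0
3 2.6862 0->1
final: 1 5.6523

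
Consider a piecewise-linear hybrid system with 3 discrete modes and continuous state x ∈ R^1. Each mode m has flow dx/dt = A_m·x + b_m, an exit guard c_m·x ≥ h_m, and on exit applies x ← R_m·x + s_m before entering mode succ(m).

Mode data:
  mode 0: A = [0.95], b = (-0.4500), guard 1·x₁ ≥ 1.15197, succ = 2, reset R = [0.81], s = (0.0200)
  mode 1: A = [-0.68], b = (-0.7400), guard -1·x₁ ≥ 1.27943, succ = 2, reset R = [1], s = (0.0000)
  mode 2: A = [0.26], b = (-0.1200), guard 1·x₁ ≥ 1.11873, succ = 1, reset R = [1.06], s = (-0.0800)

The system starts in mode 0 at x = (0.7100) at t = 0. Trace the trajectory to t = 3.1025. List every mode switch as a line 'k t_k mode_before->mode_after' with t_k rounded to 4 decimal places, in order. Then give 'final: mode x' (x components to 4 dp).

1 1.1099 0->2
2 2.2268 2->1
final: 1 0.1214

Mode 0: guard c·x = 1.1520 hit at Δt = 1.1099 (t = 1.1099), x⁻ = (1.1520) → reset → x⁺ = (0.9531), jump to mode 2
Mode 2: guard c·x = 1.1187 hit at Δt = 1.1169 (t = 2.2268), x⁻ = (1.1187) → reset → x⁺ = (1.1059), jump to mode 1
Mode 1: flow for 0.8757 to horizon, guard not reached → x = (0.1214)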